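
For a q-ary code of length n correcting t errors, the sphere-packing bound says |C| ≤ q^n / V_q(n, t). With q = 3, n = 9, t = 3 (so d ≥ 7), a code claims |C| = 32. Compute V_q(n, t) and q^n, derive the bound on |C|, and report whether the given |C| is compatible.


V_q(n, t) = 835, q^n = 19683, Hamming bound = 23, |C| = 32 > bound (violated).

Step 1: Compute V_q(n, t) = Σ_{j=0}^3 C(n, j) (q−1)^j.
  j = 0: C(9,0)·(2)^0 = 1·1 = 1.
  j = 1: C(9,1)·(2)^1 = 9·2 = 18.
  j = 2: C(9,2)·(2)^2 = 36·4 = 144.
  j = 3: C(9,3)·(2)^3 = 84·8 = 672.
  V_q(n, t) = 1 + 18 + 144 + 672 = 835.
Step 2: q^n = 3^9 = 19683.
Step 3: Hamming bound ⌊q^n / V_q(n,t)⌋ = ⌊19683/835⌋ = 23.
Step 4: Compare |C| = 32 to 23: violated.
The claimed |C| lies above the Hamming bound, so no 3-ary code of length 9 with d ≥ 7 can have 32 codewords.


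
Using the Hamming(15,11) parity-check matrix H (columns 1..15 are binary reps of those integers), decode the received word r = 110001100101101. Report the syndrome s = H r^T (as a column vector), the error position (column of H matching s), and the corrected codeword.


s = (0, 1, 1, 0)^T, error position = 6, corrected codeword c = 110000100101101

Compute s = H r^T mod 2 one row at a time:
  s_1 = 0 + 0 + 1 + 0 + 1 + 1 + 0 + 1 = 4 ≡ 0 (mod 2).
  s_2 = 0 + 0 + 1 + 1 + 1 + 1 + 0 + 1 = 5 ≡ 1 (mod 2).
  s_3 = 1 + 0 + 1 + 1 + 1 + 0 + 0 + 1 = 5 ≡ 1 (mod 2).
  s_4 = 1 + 0 + 0 + 1 + 0 + 0 + 1 + 1 = 4 ≡ 0 (mod 2).
s = (0, 1, 1, 0)^T — this equals column 6 of H (binary 0110), so error is at position 6.
Correct: flip bit 6 of r = 110001100101101 to get c = 110000100101101.


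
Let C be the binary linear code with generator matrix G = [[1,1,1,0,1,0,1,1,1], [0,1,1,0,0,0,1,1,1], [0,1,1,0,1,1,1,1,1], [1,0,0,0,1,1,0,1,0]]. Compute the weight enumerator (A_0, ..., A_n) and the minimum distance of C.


Weight distribution: A_0 = 1, A_2 = 6, A_4 = 1, A_5 = 4, A_7 = 4. Minimum distance d = 2.

Enumerate all 2^4 = 16 messages m ∈ F_2^4.
For each, compute codeword c = mG in F_2^9, then tally its weight.
  m = 0000 → c = 000000000, weight = 0.
  m = 1000 → c = 111010111, weight = 7.
  m = 0100 → c = 011000111, weight = 5.
  m = 1100 → c = 100010000, weight = 2.
  m = 0010 → c = 011011111, weight = 7.
  m = 1010 → c = 100001000, weight = 2.
  m = 0110 → c = 000011000, weight = 2.
  m = 1110 → c = 111001111, weight = 7.
  m = 0001 → c = 100011010, weight = 4.
  m = 1001 → c = 011001101, weight = 5.
  m = 0101 → c = 111011101, weight = 7.
  m = 1101 → c = 000001010, weight = 2.
  m = 0011 → c = 111000101, weight = 5.
  m = 1011 → c = 000010010, weight = 2.
  m = 0111 → c = 100000010, weight = 2.
  m = 1111 → c = 011010101, weight = 5.
Tally weights:
  weight 0: 1 codewords.
  weight 2: 6 codewords.
  weight 4: 1 codewords.
  weight 5: 4 codewords.
  weight 7: 4 codewords.
Minimum distance d = smallest w > 0 with A_w > 0 = 2.
Sanity: Σ A_w = 16 = 2^4 = 16 ✓.


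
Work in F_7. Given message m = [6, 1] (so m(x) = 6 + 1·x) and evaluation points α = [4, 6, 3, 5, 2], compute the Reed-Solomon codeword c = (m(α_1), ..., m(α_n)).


c = [3, 5, 2, 4, 1]

Message polynomial: m(x) = 6 + 1·x (mod 7).
For each evaluation point α_i, compute m(α_i) mod 7:
  α_1 = 4: Horner steps 1 → 3, so m(4) = 3.
  α_2 = 6: Horner steps 1 → 5, so m(6) = 5.
  α_3 = 3: Horner steps 1 → 2, so m(3) = 2.
  α_4 = 5: Horner steps 1 → 4, so m(5) = 4.
  α_5 = 2: Horner steps 1 → 1, so m(2) = 1.
Codeword c = [3, 5, 2, 4, 1] ∈ F_7^5.


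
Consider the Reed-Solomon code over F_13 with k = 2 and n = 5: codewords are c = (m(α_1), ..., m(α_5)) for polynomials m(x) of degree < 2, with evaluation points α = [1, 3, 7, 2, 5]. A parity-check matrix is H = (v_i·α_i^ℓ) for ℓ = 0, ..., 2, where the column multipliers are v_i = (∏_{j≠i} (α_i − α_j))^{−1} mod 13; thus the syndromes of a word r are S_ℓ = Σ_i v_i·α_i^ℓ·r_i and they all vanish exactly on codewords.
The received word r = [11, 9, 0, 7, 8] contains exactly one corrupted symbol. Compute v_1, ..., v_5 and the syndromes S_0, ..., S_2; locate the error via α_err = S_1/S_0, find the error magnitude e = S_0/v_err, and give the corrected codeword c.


S = (2, 6, 5), error at position 2, error magnitude e = 6, c = [11, 3, 0, 7, 8].

Step 1: column multipliers v_i = (∏_{j≠i}(α_i − α_j))^{−1} mod 13.
  i = 1 (α = 1): (1−3)(1−7)(1−2)(1−5) = (−2)·(−6)·(−1)·(−4) = 48 ≡ 9, so v_1 = 9^{−1} = 3 (mod 13).
  i = 2 (α = 3): (3−1)(3−7)(3−2)(3−5) = 2·(−4)·1·(−2) = 16 ≡ 3, so v_2 = 3^{−1} = 9 (mod 13).
  i = 3 (α = 7): (7−1)(7−3)(7−2)(7−5) = 6·4·5·2 = 240 ≡ 6, so v_3 = 6^{−1} = 11 (mod 13).
  i = 4 (α = 2): (2−1)(2−3)(2−7)(2−5) = 1·(−1)·(−5)·(−3) = −15 ≡ 11, so v_4 = 11^{−1} = 6 (mod 13).
  i = 5 (α = 5): (5−1)(5−3)(5−7)(5−2) = 4·2·(−2)·3 = −48 ≡ 4, so v_5 = 4^{−1} = 10 (mod 13).
  v = [3, 9, 11, 6, 10].
Step 2: syndromes of r = [11, 9, 0, 7, 8] (all sums mod 13).
  S_0 = Σ v_i r_i = 3·11 + 9·9 + 11·0 + 6·7 + 10·8 = 236 ≡ 2.
  S_1 = Σ v_i α_i r_i = 3·1·11 + 9·3·9 + 11·7·0 + 6·2·7 + 10·5·8 = 760 ≡ 6.
  α_i^2 mod 13 = [1, 9, 10, 4, 12].
  S_2 = Σ v_i α_i^2 r_i = 3·1·11 + 9·9·9 + 11·10·0 + 6·4·7 + 10·12·8 = 1890 ≡ 5.
  S = (2, 6, 5) ≠ 0, so r is not a codeword (an error is present).
Step 3: locate the error. For a single error e at position i, S_ℓ = v_i·e·α_i^ℓ, so α_err = S_1/S_0.
  S_0^{−1} = 2^{−1} = 7 (mod 13), so α_err = 6·7 = 42 ≡ 3 = α_2. Error position i = 2.
  Consistency check: S_2/S_1 = 5·11 = 55 ≡ 3 = α_err ✓ (single-error assumption holds).
Step 4: error magnitude e = S_0/v_2 = S_0·∏_{j≠2}(α_2 − α_j) = 2·3 = 6 ≡ 6 (mod 13).
Step 5: correct position 2: c_2 = r_2 − e = 9 − 6 ≡ 3 (mod 13). Hence c = [11, 3, 0, 7, 8].
  Check: interpolating c through the α_i gives m(x) = 2 + 9·x (degree < 2) with m(α_i) = c_i for every i, so c is indeed a codeword.


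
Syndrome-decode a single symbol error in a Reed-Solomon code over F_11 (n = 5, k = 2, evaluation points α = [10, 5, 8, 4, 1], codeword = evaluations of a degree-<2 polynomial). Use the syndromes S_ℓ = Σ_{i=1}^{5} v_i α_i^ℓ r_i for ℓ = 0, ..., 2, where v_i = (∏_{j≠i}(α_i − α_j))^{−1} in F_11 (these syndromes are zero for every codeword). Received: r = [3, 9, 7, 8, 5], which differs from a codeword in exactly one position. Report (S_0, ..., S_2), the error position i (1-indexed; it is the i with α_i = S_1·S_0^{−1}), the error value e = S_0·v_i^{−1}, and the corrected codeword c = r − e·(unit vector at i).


S = (9, 6, 4), error at position 3, error magnitude e = 6, c = [3, 9, 1, 8, 5].

Step 1: column multipliers v_i = (∏_{j≠i}(α_i − α_j))^{−1} mod 11.
  i = 1 (α = 10): (10−5)(10−8)(10−4)(10−1) = 5·2·6·9 = 540 ≡ 1, so v_1 = 1^{−1} = 1 (mod 11).
  i = 2 (α = 5): (5−10)(5−8)(5−4)(5−1) = (−5)·(−3)·1·4 = 60 ≡ 5, so v_2 = 5^{−1} = 9 (mod 11).
  i = 3 (α = 8): (8−10)(8−5)(8−4)(8−1) = (−2)·3·4·7 = −168 ≡ 8, so v_3 = 8^{−1} = 7 (mod 11).
  i = 4 (α = 4): (4−10)(4−5)(4−8)(4−1) = (−6)·(−1)·(−4)·3 = −72 ≡ 5, so v_4 = 5^{−1} = 9 (mod 11).
  i = 5 (α = 1): (1−10)(1−5)(1−8)(1−4) = (−9)·(−4)·(−7)·(−3) = 756 ≡ 8, so v_5 = 8^{−1} = 7 (mod 11).
  v = [1, 9, 7, 9, 7].
Step 2: syndromes of r = [3, 9, 7, 8, 5] (all sums mod 11).
  S_0 = Σ v_i r_i = 1·3 + 9·9 + 7·7 + 9·8 + 7·5 = 240 ≡ 9.
  S_1 = Σ v_i α_i r_i = 1·10·3 + 9·5·9 + 7·8·7 + 9·4·8 + 7·1·5 = 1150 ≡ 6.
  α_i^2 mod 11 = [1, 3, 9, 5, 1].
  S_2 = Σ v_i α_i^2 r_i = 1·1·3 + 9·3·9 + 7·9·7 + 9·5·8 + 7·1·5 = 1082 ≡ 4.
  S = (9, 6, 4) ≠ 0, so r is not a codeword (an error is present).
Step 3: locate the error. For a single error e at position i, S_ℓ = v_i·e·α_i^ℓ, so α_err = S_1/S_0.
  S_0^{−1} = 9^{−1} = 5 (mod 11), so α_err = 6·5 = 30 ≡ 8 = α_3. Error position i = 3.
  Consistency check: S_2/S_1 = 4·2 = 8 ≡ 8 = α_err ✓ (single-error assumption holds).
Step 4: error magnitude e = S_0/v_3 = S_0·∏_{j≠3}(α_3 − α_j) = 9·8 = 72 ≡ 6 (mod 11).
Step 5: correct position 3: c_3 = r_3 − e = 7 − 6 ≡ 1 (mod 11). Hence c = [3, 9, 1, 8, 5].
  Check: interpolating c through the α_i gives m(x) = 4 + 1·x (degree < 2) with m(α_i) = c_i for every i, so c is indeed a codeword.


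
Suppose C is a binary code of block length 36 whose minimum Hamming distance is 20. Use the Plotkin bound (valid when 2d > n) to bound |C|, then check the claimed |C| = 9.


Plotkin bound M ≤ 10; given |C| = 9 ≤ bound (satisfied).

Check applicability: 2d = 40, n = 36.
2d − n = 4 > 0, so Plotkin applies.
Compute d/(2d−n) = 20/4 ≈ 5.0000.
⌊d/(2d−n)⌋ = 5.
Plotkin bound: M ≤ 2·5 = 10.
Given |C| = 9, check: satisfied.
This |C| is below the Plotkin bound.


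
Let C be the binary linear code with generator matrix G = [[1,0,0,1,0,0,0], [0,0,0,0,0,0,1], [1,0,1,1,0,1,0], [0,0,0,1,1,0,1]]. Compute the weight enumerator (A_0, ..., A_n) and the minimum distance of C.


Weight distribution: A_0 = 1, A_1 = 1, A_2 = 4, A_3 = 4, A_4 = 3, A_5 = 3. Minimum distance d = 1.

Enumerate all 2^4 = 16 messages m ∈ F_2^4.
For each, compute codeword c = mG in F_2^7, then tally its weight.
  m = 0000 → c = 0000000, weight = 0.
  m = 1000 → c = 1001000, weight = 2.
  m = 0100 → c = 0000001, weight = 1.
  m = 1100 → c = 1001001, weight = 3.
  m = 0010 → c = 1011010, weight = 4.
  m = 1010 → c = 0010010, weight = 2.
  m = 0110 → c = 1011011, weight = 5.
  m = 1110 → c = 0010011, weight = 3.
  m = 0001 → c = 0001101, weight = 3.
  m = 1001 → c = 1000101, weight = 3.
  m = 0101 → c = 0001100, weight = 2.
  m = 1101 → c = 1000100, weight = 2.
  m = 0011 → c = 1010111, weight = 5.
  m = 1011 → c = 0011111, weight = 5.
  m = 0111 → c = 1010110, weight = 4.
  m = 1111 → c = 0011110, weight = 4.
Tally weights:
  weight 0: 1 codewords.
  weight 1: 1 codewords.
  weight 2: 4 codewords.
  weight 3: 4 codewords.
  weight 4: 3 codewords.
  weight 5: 3 codewords.
Minimum distance d = smallest w > 0 with A_w > 0 = 1.
Sanity: Σ A_w = 16 = 2^4 = 16 ✓.


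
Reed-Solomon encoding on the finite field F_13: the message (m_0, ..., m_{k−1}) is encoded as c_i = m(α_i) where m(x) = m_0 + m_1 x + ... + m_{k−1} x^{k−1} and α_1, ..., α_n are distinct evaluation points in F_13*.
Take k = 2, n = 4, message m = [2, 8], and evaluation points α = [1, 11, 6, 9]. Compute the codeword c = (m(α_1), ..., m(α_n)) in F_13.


c = [10, 12, 11, 9]

Message polynomial: m(x) = 2 + 8·x (mod 13).
For each evaluation point α_i, compute m(α_i) mod 13:
  α_1 = 1: Horner steps 8 → 10, so m(1) = 10.
  α_2 = 11: Horner steps 8 → 12, so m(11) = 12.
  α_3 = 6: Horner steps 8 → 11, so m(6) = 11.
  α_4 = 9: Horner steps 8 → 9, so m(9) = 9.
Codeword c = [10, 12, 11, 9] ∈ F_13^4.


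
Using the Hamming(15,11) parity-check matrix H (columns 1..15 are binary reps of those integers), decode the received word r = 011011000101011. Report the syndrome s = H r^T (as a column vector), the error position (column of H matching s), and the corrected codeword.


s = (0, 1, 0, 1)^T, error position = 5, corrected codeword c = 011001000101011

Compute s = H r^T mod 2 one row at a time:
  s_1 = 0 + 0 + 1 + 0 + 1 + 0 + 1 + 1 = 4 ≡ 0 (mod 2).
  s_2 = 0 + 1 + 1 + 0 + 1 + 0 + 1 + 1 = 5 ≡ 1 (mod 2).
  s_3 = 1 + 1 + 1 + 0 + 1 + 0 + 1 + 1 = 6 ≡ 0 (mod 2).
  s_4 = 0 + 1 + 1 + 0 + 0 + 0 + 0 + 1 = 3 ≡ 1 (mod 2).
s = (0, 1, 0, 1)^T — this equals column 5 of H (binary 0101), so error is at position 5.
Correct: flip bit 5 of r = 011011000101011 to get c = 011001000101011.


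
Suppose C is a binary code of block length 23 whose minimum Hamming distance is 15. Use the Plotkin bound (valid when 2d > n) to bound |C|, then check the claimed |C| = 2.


Plotkin bound M ≤ 4; given |C| = 2 ≤ bound (satisfied).

Check applicability: 2d = 30, n = 23.
2d − n = 7 > 0, so Plotkin applies.
Compute d/(2d−n) = 15/7 ≈ 2.1429.
⌊d/(2d−n)⌋ = 2.
Plotkin bound: M ≤ 2·2 = 4.
Given |C| = 2, check: satisfied.
This |C| is below the Plotkin bound.


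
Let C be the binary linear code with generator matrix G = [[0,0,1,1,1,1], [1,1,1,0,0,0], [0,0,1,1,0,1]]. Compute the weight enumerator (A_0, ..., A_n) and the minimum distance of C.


Weight distribution: A_0 = 1, A_1 = 1, A_3 = 2, A_4 = 3, A_5 = 1. Minimum distance d = 1.

Enumerate all 2^3 = 8 messages m ∈ F_2^3.
For each, compute codeword c = mG in F_2^6, then tally its weight.
  m = 000 → c = 000000, weight = 0.
  m = 100 → c = 001111, weight = 4.
  m = 010 → c = 111000, weight = 3.
  m = 110 → c = 110111, weight = 5.
  m = 001 → c = 001101, weight = 3.
  m = 101 → c = 000010, weight = 1.
  m = 011 → c = 110101, weight = 4.
  m = 111 → c = 111010, weight = 4.
Tally weights:
  weight 0: 1 codewords.
  weight 1: 1 codewords.
  weight 3: 2 codewords.
  weight 4: 3 codewords.
  weight 5: 1 codewords.
Minimum distance d = smallest w > 0 with A_w > 0 = 1.
Sanity: Σ A_w = 8 = 2^3 = 8 ✓.


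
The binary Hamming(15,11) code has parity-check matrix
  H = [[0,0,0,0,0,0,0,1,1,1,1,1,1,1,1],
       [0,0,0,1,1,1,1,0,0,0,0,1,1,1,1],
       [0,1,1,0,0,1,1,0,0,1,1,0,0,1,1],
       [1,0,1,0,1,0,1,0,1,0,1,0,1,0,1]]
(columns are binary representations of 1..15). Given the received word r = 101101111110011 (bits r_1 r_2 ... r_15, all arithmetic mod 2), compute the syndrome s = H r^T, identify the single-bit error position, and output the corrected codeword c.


s = (0, 1, 1, 0)^T, error position = 6, corrected codeword c = 101100111110011

Compute s = H r^T mod 2 one row at a time:
  s_1 = 1 + 1 + 1 + 1 + 0 + 0 + 1 + 1 = 6 ≡ 0 (mod 2).
  s_2 = 1 + 0 + 1 + 1 + 0 + 0 + 1 + 1 = 5 ≡ 1 (mod 2).
  s_3 = 0 + 1 + 1 + 1 + 1 + 1 + 1 + 1 = 7 ≡ 1 (mod 2).
  s_4 = 1 + 1 + 0 + 1 + 1 + 1 + 0 + 1 = 6 ≡ 0 (mod 2).
s = (0, 1, 1, 0)^T — this equals column 6 of H (binary 0110), so error is at position 6.
Correct: flip bit 6 of r = 101101111110011 to get c = 101100111110011.


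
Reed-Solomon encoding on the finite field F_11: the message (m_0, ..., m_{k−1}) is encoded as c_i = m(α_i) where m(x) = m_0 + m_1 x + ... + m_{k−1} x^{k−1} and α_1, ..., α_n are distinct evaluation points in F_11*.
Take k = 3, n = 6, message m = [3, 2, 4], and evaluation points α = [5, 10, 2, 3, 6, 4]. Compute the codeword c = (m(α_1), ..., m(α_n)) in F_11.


c = [3, 5, 1, 1, 5, 9]

Message polynomial: m(x) = 3 + 2·x + 4·x^2 (mod 11).
For each evaluation point α_i, compute m(α_i) mod 11:
  α_1 = 5: Horner steps 4 → 0 → 3, so m(5) = 3.
  α_2 = 10: Horner steps 4 → 9 → 5, so m(10) = 5.
  α_3 = 2: Horner steps 4 → 10 → 1, so m(2) = 1.
  α_4 = 3: Horner steps 4 → 3 → 1, so m(3) = 1.
  α_5 = 6: Horner steps 4 → 4 → 5, so m(6) = 5.
  α_6 = 4: Horner steps 4 → 7 → 9, so m(4) = 9.
Codeword c = [3, 5, 1, 1, 5, 9] ∈ F_11^6.


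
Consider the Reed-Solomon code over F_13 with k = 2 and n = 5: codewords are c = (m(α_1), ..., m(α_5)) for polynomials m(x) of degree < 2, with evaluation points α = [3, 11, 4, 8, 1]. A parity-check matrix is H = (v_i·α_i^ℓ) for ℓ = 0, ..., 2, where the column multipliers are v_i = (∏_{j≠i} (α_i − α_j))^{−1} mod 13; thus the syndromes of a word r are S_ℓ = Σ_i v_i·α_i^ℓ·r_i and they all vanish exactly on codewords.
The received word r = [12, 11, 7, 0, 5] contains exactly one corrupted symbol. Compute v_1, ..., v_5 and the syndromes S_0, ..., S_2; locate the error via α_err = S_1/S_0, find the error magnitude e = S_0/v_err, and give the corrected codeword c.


S = (12, 12, 12), error at position 5, error magnitude e = 9, c = [12, 11, 7, 0, 9].

Step 1: column multipliers v_i = (∏_{j≠i}(α_i − α_j))^{−1} mod 13.
  i = 1 (α = 3): (3−11)(3−4)(3−8)(3−1) = (−8)·(−1)·(−5)·2 = −80 ≡ 11, so v_1 = 11^{−1} = 6 (mod 13).
  i = 2 (α = 11): (11−3)(11−4)(11−8)(11−1) = 8·7·3·10 = 1680 ≡ 3, so v_2 = 3^{−1} = 9 (mod 13).
  i = 3 (α = 4): (4−3)(4−11)(4−8)(4−1) = 1·(−7)·(−4)·3 = 84 ≡ 6, so v_3 = 6^{−1} = 11 (mod 13).
  i = 4 (α = 8): (8−3)(8−11)(8−4)(8−1) = 5·(−3)·4·7 = −420 ≡ 9, so v_4 = 9^{−1} = 3 (mod 13).
  i = 5 (α = 1): (1−3)(1−11)(1−4)(1−8) = (−2)·(−10)·(−3)·(−7) = 420 ≡ 4, so v_5 = 4^{−1} = 10 (mod 13).
  v = [6, 9, 11, 3, 10].
Step 2: syndromes of r = [12, 11, 7, 0, 5] (all sums mod 13).
  S_0 = Σ v_i r_i = 6·12 + 9·11 + 11·7 + 3·0 + 10·5 = 298 ≡ 12.
  S_1 = Σ v_i α_i r_i = 6·3·12 + 9·11·11 + 11·4·7 + 3·8·0 + 10·1·5 = 1663 ≡ 12.
  α_i^2 mod 13 = [9, 4, 3, 12, 1].
  S_2 = Σ v_i α_i^2 r_i = 6·9·12 + 9·4·11 + 11·3·7 + 3·12·0 + 10·1·5 = 1325 ≡ 12.
  S = (12, 12, 12) ≠ 0, so r is not a codeword (an error is present).
Step 3: locate the error. For a single error e at position i, S_ℓ = v_i·e·α_i^ℓ, so α_err = S_1/S_0.
  S_0^{−1} = 12^{−1} = 12 (mod 13), so α_err = 12·12 = 144 ≡ 1 = α_5. Error position i = 5.
  Consistency check: S_2/S_1 = 12·12 = 144 ≡ 1 = α_err ✓ (single-error assumption holds).
Step 4: error magnitude e = S_0/v_5 = S_0·∏_{j≠5}(α_5 − α_j) = 12·4 = 48 ≡ 9 (mod 13).
Step 5: correct position 5: c_5 = r_5 − e = 5 − 9 ≡ 9 (mod 13). Hence c = [12, 11, 7, 0, 9].
  Check: interpolating c through the α_i gives m(x) = 1 + 8·x (degree < 2) with m(α_i) = c_i for every i, so c is indeed a codeword.


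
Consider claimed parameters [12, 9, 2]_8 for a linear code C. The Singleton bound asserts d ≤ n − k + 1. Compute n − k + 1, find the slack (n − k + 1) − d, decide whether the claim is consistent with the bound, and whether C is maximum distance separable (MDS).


Singleton RHS = n − k + 1 = 4, slack = 2, bound satisfied, not MDS.

Singleton bound: d ≤ n − k + 1.
Here n = 12, k = 9, so n − k + 1 = 4.
Given d = 2, check d ≤ 4: YES.
Slack = (n − k + 1) − d = 2.
The code is NOT MDS (slack = 2 > 0).
Description: the claimed parameters are [12, 9, 2]_8; such a code would be non-MDS.


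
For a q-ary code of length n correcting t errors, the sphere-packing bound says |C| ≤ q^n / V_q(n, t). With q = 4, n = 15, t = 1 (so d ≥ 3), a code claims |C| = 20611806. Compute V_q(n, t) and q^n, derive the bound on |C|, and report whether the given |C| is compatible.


V_q(n, t) = 46, q^n = 1073741824, Hamming bound = 23342213, |C| = 20611806 ≤ bound (satisfied).

Step 1: Compute V_q(n, t) = Σ_{j=0}^1 C(n, j) (q−1)^j.
  j = 0: C(15,0)·(3)^0 = 1·1 = 1.
  j = 1: C(15,1)·(3)^1 = 15·3 = 45.
  V_q(n, t) = 1 + 45 = 46.
Step 2: q^n = 4^15 = 1073741824.
Step 3: Hamming bound ⌊q^n / V_q(n,t)⌋ = ⌊1073741824/46⌋ = 23342213.
Step 4: Compare |C| = 20611806 to 23342213: satisfied.
The claimed |C| lies below the Hamming bound.


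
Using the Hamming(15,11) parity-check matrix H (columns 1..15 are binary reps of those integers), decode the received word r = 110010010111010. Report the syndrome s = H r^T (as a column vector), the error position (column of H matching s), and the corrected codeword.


s = (1, 1, 0, 1)^T, error position = 13, corrected codeword c = 110010010111110

Compute s = H r^T mod 2 one row at a time:
  s_1 = 1 + 0 + 1 + 1 + 1 + 0 + 1 + 0 = 5 ≡ 1 (mod 2).
  s_2 = 0 + 1 + 0 + 0 + 1 + 0 + 1 + 0 = 3 ≡ 1 (mod 2).
  s_3 = 1 + 0 + 0 + 0 + 1 + 1 + 1 + 0 = 4 ≡ 0 (mod 2).
  s_4 = 1 + 0 + 1 + 0 + 0 + 1 + 0 + 0 = 3 ≡ 1 (mod 2).
s = (1, 1, 0, 1)^T — this equals column 13 of H (binary 1101), so error is at position 13.
Correct: flip bit 13 of r = 110010010111010 to get c = 110010010111110.


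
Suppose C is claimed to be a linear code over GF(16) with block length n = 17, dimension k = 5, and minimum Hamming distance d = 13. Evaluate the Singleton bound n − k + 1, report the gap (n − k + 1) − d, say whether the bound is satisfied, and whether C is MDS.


Singleton RHS = n − k + 1 = 13, slack = 0, bound satisfied, MDS.

Singleton bound: d ≤ n − k + 1.
Here n = 17, k = 5, so n − k + 1 = 13.
Given d = 13, check d ≤ 13: YES.
Slack = (n − k + 1) − d = 0.
The code is MDS (slack = 0).
Description: the claimed parameters are [17, 5, 13]_16; such a code would be MDS (meets Singleton bound).


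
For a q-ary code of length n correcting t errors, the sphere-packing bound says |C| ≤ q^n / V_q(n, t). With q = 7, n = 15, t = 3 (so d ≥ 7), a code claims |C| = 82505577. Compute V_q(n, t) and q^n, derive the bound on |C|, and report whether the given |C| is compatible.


V_q(n, t) = 102151, q^n = 4747561509943, Hamming bound = 46475918, |C| = 82505577 > bound (violated).

Step 1: Compute V_q(n, t) = Σ_{j=0}^3 C(n, j) (q−1)^j.
  j = 0: C(15,0)·(6)^0 = 1·1 = 1.
  j = 1: C(15,1)·(6)^1 = 15·6 = 90.
  j = 2: C(15,2)·(6)^2 = 105·36 = 3780.
  j = 3: C(15,3)·(6)^3 = 455·216 = 98280.
  V_q(n, t) = 1 + 90 + 3780 + 98280 = 102151.
Step 2: q^n = 7^15 = 4747561509943.
Step 3: Hamming bound ⌊q^n / V_q(n,t)⌋ = ⌊4747561509943/102151⌋ = 46475918.
Step 4: Compare |C| = 82505577 to 46475918: violated.
The claimed |C| lies above the Hamming bound, so no 7-ary code of length 15 with d ≥ 7 can have 82505577 codewords.


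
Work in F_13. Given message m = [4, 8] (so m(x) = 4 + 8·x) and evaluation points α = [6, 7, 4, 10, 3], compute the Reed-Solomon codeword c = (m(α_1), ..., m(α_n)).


c = [0, 8, 10, 6, 2]

Message polynomial: m(x) = 4 + 8·x (mod 13).
For each evaluation point α_i, compute m(α_i) mod 13:
  α_1 = 6: Horner steps 8 → 0, so m(6) = 0.
  α_2 = 7: Horner steps 8 → 8, so m(7) = 8.
  α_3 = 4: Horner steps 8 → 10, so m(4) = 10.
  α_4 = 10: Horner steps 8 → 6, so m(10) = 6.
  α_5 = 3: Horner steps 8 → 2, so m(3) = 2.
Codeword c = [0, 8, 10, 6, 2] ∈ F_13^5.


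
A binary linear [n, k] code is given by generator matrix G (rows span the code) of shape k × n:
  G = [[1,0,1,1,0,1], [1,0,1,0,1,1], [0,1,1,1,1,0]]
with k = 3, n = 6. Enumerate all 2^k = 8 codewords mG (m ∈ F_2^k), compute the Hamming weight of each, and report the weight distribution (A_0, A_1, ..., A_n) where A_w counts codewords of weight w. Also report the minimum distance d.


Weight distribution: A_0 = 1, A_2 = 2, A_4 = 5. Minimum distance d = 2.

Enumerate all 2^3 = 8 messages m ∈ F_2^3.
For each, compute codeword c = mG in F_2^6, then tally its weight.
  m = 000 → c = 000000, weight = 0.
  m = 100 → c = 101101, weight = 4.
  m = 010 → c = 101011, weight = 4.
  m = 110 → c = 000110, weight = 2.
  m = 001 → c = 011110, weight = 4.
  m = 101 → c = 110011, weight = 4.
  m = 011 → c = 110101, weight = 4.
  m = 111 → c = 011000, weight = 2.
Tally weights:
  weight 0: 1 codewords.
  weight 2: 2 codewords.
  weight 4: 5 codewords.
Minimum distance d = smallest w > 0 with A_w > 0 = 2.
Sanity: Σ A_w = 8 = 2^3 = 8 ✓.


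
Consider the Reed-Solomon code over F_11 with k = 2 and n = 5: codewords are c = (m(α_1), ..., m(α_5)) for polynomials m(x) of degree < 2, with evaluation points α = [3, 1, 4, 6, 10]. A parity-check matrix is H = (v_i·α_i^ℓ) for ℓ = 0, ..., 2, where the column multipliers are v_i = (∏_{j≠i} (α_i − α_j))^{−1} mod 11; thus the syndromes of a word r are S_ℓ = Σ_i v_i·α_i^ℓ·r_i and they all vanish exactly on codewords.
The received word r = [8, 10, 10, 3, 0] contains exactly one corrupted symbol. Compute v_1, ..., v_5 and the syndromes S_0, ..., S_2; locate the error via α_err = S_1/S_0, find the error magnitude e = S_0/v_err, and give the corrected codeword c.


S = (1, 1, 1), error at position 2, error magnitude e = 6, c = [8, 4, 10, 3, 0].

Step 1: column multipliers v_i = (∏_{j≠i}(α_i − α_j))^{−1} mod 11.
  i = 1 (α = 3): (3−1)(3−4)(3−6)(3−10) = 2·(−1)·(−3)·(−7) = −42 ≡ 2, so v_1 = 2^{−1} = 6 (mod 11).
  i = 2 (α = 1): (1−3)(1−4)(1−6)(1−10) = (−2)·(−3)·(−5)·(−9) = 270 ≡ 6, so v_2 = 6^{−1} = 2 (mod 11).
  i = 3 (α = 4): (4−3)(4−1)(4−6)(4−10) = 1·3·(−2)·(−6) = 36 ≡ 3, so v_3 = 3^{−1} = 4 (mod 11).
  i = 4 (α = 6): (6−3)(6−1)(6−4)(6−10) = 3·5·2·(−4) = −120 ≡ 1, so v_4 = 1^{−1} = 1 (mod 11).
  i = 5 (α = 10): (10−3)(10−1)(10−4)(10−6) = 7·9·6·4 = 1512 ≡ 5, so v_5 = 5^{−1} = 9 (mod 11).
  v = [6, 2, 4, 1, 9].
Step 2: syndromes of r = [8, 10, 10, 3, 0] (all sums mod 11).
  S_0 = Σ v_i r_i = 6·8 + 2·10 + 4·10 + 1·3 + 9·0 = 111 ≡ 1.
  S_1 = Σ v_i α_i r_i = 6·3·8 + 2·1·10 + 4·4·10 + 1·6·3 + 9·10·0 = 342 ≡ 1.
  α_i^2 mod 11 = [9, 1, 5, 3, 1].
  S_2 = Σ v_i α_i^2 r_i = 6·9·8 + 2·1·10 + 4·5·10 + 1·3·3 + 9·1·0 = 661 ≡ 1.
  S = (1, 1, 1) ≠ 0, so r is not a codeword (an error is present).
Step 3: locate the error. For a single error e at position i, S_ℓ = v_i·e·α_i^ℓ, so α_err = S_1/S_0.
  S_0^{−1} = 1^{−1} = 1 (mod 11), so α_err = 1·1 = 1 ≡ 1 = α_2. Error position i = 2.
  Consistency check: S_2/S_1 = 1·1 = 1 ≡ 1 = α_err ✓ (single-error assumption holds).
Step 4: error magnitude e = S_0/v_2 = S_0·∏_{j≠2}(α_2 − α_j) = 1·6 = 6 ≡ 6 (mod 11).
Step 5: correct position 2: c_2 = r_2 − e = 10 − 6 ≡ 4 (mod 11). Hence c = [8, 4, 10, 3, 0].
  Check: interpolating c through the α_i gives m(x) = 2 + 2·x (degree < 2) with m(α_i) = c_i for every i, so c is indeed a codeword.


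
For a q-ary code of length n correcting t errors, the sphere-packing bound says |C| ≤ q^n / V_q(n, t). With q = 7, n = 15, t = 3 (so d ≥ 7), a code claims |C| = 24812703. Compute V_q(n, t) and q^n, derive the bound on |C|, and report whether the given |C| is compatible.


V_q(n, t) = 102151, q^n = 4747561509943, Hamming bound = 46475918, |C| = 24812703 ≤ bound (satisfied).

Step 1: Compute V_q(n, t) = Σ_{j=0}^3 C(n, j) (q−1)^j.
  j = 0: C(15,0)·(6)^0 = 1·1 = 1.
  j = 1: C(15,1)·(6)^1 = 15·6 = 90.
  j = 2: C(15,2)·(6)^2 = 105·36 = 3780.
  j = 3: C(15,3)·(6)^3 = 455·216 = 98280.
  V_q(n, t) = 1 + 90 + 3780 + 98280 = 102151.
Step 2: q^n = 7^15 = 4747561509943.
Step 3: Hamming bound ⌊q^n / V_q(n,t)⌋ = ⌊4747561509943/102151⌋ = 46475918.
Step 4: Compare |C| = 24812703 to 46475918: satisfied.
The claimed |C| lies below the Hamming bound.


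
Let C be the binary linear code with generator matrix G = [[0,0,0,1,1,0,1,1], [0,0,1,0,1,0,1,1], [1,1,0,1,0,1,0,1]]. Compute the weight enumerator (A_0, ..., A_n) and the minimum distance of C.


Weight distribution: A_0 = 1, A_2 = 1, A_4 = 2, A_5 = 3, A_7 = 1. Minimum distance d = 2.

Enumerate all 2^3 = 8 messages m ∈ F_2^3.
For each, compute codeword c = mG in F_2^8, then tally its weight.
  m = 000 → c = 00000000, weight = 0.
  m = 100 → c = 00011011, weight = 4.
  m = 010 → c = 00101011, weight = 4.
  m = 110 → c = 00110000, weight = 2.
  m = 001 → c = 11010101, weight = 5.
  m = 101 → c = 11001110, weight = 5.
  m = 011 → c = 11111110, weight = 7.
  m = 111 → c = 11100101, weight = 5.
Tally weights:
  weight 0: 1 codewords.
  weight 2: 1 codewords.
  weight 4: 2 codewords.
  weight 5: 3 codewords.
  weight 7: 1 codewords.
Minimum distance d = smallest w > 0 with A_w > 0 = 2.
Sanity: Σ A_w = 8 = 2^3 = 8 ✓.


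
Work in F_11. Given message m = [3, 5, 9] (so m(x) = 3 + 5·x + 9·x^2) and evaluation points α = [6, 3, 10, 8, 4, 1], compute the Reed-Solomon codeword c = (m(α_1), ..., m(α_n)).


c = [5, 0, 7, 3, 2, 6]

Message polynomial: m(x) = 3 + 5·x + 9·x^2 (mod 11).
For each evaluation point α_i, compute m(α_i) mod 11:
  α_1 = 6: Horner steps 9 → 4 → 5, so m(6) = 5.
  α_2 = 3: Horner steps 9 → 10 → 0, so m(3) = 0.
  α_3 = 10: Horner steps 9 → 7 → 7, so m(10) = 7.
  α_4 = 8: Horner steps 9 → 0 → 3, so m(8) = 3.
  α_5 = 4: Horner steps 9 → 8 → 2, so m(4) = 2.
  α_6 = 1: Horner steps 9 → 3 → 6, so m(1) = 6.
Codeword c = [5, 0, 7, 3, 2, 6] ∈ F_11^6.


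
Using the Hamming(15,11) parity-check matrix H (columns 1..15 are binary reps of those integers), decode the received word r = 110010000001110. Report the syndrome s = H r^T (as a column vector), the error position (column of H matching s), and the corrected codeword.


s = (1, 0, 0, 1)^T, error position = 9, corrected codeword c = 110010001001110

Compute s = H r^T mod 2 one row at a time:
  s_1 = 0 + 0 + 0 + 0 + 1 + 1 + 1 + 0 = 3 ≡ 1 (mod 2).
  s_2 = 0 + 1 + 0 + 0 + 1 + 1 + 1 + 0 = 4 ≡ 0 (mod 2).
  s_3 = 1 + 0 + 0 + 0 + 0 + 0 + 1 + 0 = 2 ≡ 0 (mod 2).
  s_4 = 1 + 0 + 1 + 0 + 0 + 0 + 1 + 0 = 3 ≡ 1 (mod 2).
s = (1, 0, 0, 1)^T — this equals column 9 of H (binary 1001), so error is at position 9.
Correct: flip bit 9 of r = 110010000001110 to get c = 110010001001110.


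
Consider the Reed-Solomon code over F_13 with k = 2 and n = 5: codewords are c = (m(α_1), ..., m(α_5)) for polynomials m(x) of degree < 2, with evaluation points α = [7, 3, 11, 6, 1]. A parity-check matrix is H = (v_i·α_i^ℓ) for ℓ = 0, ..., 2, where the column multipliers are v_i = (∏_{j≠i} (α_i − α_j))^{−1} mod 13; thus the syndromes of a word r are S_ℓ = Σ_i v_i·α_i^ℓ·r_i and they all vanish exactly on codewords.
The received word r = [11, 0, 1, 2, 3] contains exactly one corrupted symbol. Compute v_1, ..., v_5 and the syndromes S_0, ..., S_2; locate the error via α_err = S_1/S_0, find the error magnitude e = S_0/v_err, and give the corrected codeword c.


S = (7, 10, 5), error at position 1, error magnitude e = 4, c = [7, 0, 1, 2, 3].

Step 1: column multipliers v_i = (∏_{j≠i}(α_i − α_j))^{−1} mod 13.
  i = 1 (α = 7): (7−3)(7−11)(7−6)(7−1) = 4·(−4)·1·6 = −96 ≡ 8, so v_1 = 8^{−1} = 5 (mod 13).
  i = 2 (α = 3): (3−7)(3−11)(3−6)(3−1) = (−4)·(−8)·(−3)·2 = −192 ≡ 3, so v_2 = 3^{−1} = 9 (mod 13).
  i = 3 (α = 11): (11−7)(11−3)(11−6)(11−1) = 4·8·5·10 = 1600 ≡ 1, so v_3 = 1^{−1} = 1 (mod 13).
  i = 4 (α = 6): (6−7)(6−3)(6−11)(6−1) = (−1)·3·(−5)·5 = 75 ≡ 10, so v_4 = 10^{−1} = 4 (mod 13).
  i = 5 (α = 1): (1−7)(1−3)(1−11)(1−6) = (−6)·(−2)·(−10)·(−5) = 600 ≡ 2, so v_5 = 2^{−1} = 7 (mod 13).
  v = [5, 9, 1, 4, 7].
Step 2: syndromes of r = [11, 0, 1, 2, 3] (all sums mod 13).
  S_0 = Σ v_i r_i = 5·11 + 9·0 + 1·1 + 4·2 + 7·3 = 85 ≡ 7.
  S_1 = Σ v_i α_i r_i = 5·7·11 + 9·3·0 + 1·11·1 + 4·6·2 + 7·1·3 = 465 ≡ 10.
  α_i^2 mod 13 = [10, 9, 4, 10, 1].
  S_2 = Σ v_i α_i^2 r_i = 5·10·11 + 9·9·0 + 1·4·1 + 4·10·2 + 7·1·3 = 655 ≡ 5.
  S = (7, 10, 5) ≠ 0, so r is not a codeword (an error is present).
Step 3: locate the error. For a single error e at position i, S_ℓ = v_i·e·α_i^ℓ, so α_err = S_1/S_0.
  S_0^{−1} = 7^{−1} = 2 (mod 13), so α_err = 10·2 = 20 ≡ 7 = α_1. Error position i = 1.
  Consistency check: S_2/S_1 = 5·4 = 20 ≡ 7 = α_err ✓ (single-error assumption holds).
Step 4: error magnitude e = S_0/v_1 = S_0·∏_{j≠1}(α_1 − α_j) = 7·8 = 56 ≡ 4 (mod 13).
Step 5: correct position 1: c_1 = r_1 − e = 11 − 4 ≡ 7 (mod 13). Hence c = [7, 0, 1, 2, 3].
  Check: interpolating c through the α_i gives m(x) = 11 + 5·x (degree < 2) with m(α_i) = c_i for every i, so c is indeed a codeword.


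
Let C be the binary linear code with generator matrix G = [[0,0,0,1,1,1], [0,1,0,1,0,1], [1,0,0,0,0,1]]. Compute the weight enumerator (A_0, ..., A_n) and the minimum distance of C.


Weight distribution: A_0 = 1, A_2 = 2, A_3 = 4, A_4 = 1. Minimum distance d = 2.

Enumerate all 2^3 = 8 messages m ∈ F_2^3.
For each, compute codeword c = mG in F_2^6, then tally its weight.
  m = 000 → c = 000000, weight = 0.
  m = 100 → c = 000111, weight = 3.
  m = 010 → c = 010101, weight = 3.
  m = 110 → c = 010010, weight = 2.
  m = 001 → c = 100001, weight = 2.
  m = 101 → c = 100110, weight = 3.
  m = 011 → c = 110100, weight = 3.
  m = 111 → c = 110011, weight = 4.
Tally weights:
  weight 0: 1 codewords.
  weight 2: 2 codewords.
  weight 3: 4 codewords.
  weight 4: 1 codewords.
Minimum distance d = smallest w > 0 with A_w > 0 = 2.
Sanity: Σ A_w = 8 = 2^3 = 8 ✓.


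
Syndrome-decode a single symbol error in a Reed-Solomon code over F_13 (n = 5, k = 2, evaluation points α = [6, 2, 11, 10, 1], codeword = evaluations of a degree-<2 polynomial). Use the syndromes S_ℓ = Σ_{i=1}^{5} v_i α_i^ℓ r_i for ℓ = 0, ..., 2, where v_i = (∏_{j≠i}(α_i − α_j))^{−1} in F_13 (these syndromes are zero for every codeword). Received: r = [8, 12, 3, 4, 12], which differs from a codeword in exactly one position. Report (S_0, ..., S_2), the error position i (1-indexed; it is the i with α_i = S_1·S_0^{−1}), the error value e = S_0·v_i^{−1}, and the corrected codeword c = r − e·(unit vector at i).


S = (8, 8, 8), error at position 5, error magnitude e = 12, c = [8, 12, 3, 4, 0].

Step 1: column multipliers v_i = (∏_{j≠i}(α_i − α_j))^{−1} mod 13.
  i = 1 (α = 6): (6−2)(6−11)(6−10)(6−1) = 4·(−5)·(−4)·5 = 400 ≡ 10, so v_1 = 10^{−1} = 4 (mod 13).
  i = 2 (α = 2): (2−6)(2−11)(2−10)(2−1) = (−4)·(−9)·(−8)·1 = −288 ≡ 11, so v_2 = 11^{−1} = 6 (mod 13).
  i = 3 (α = 11): (11−6)(11−2)(11−10)(11−1) = 5·9·1·10 = 450 ≡ 8, so v_3 = 8^{−1} = 5 (mod 13).
  i = 4 (α = 10): (10−6)(10−2)(10−11)(10−1) = 4·8·(−1)·9 = −288 ≡ 11, so v_4 = 11^{−1} = 6 (mod 13).
  i = 5 (α = 1): (1−6)(1−2)(1−11)(1−10) = (−5)·(−1)·(−10)·(−9) = 450 ≡ 8, so v_5 = 8^{−1} = 5 (mod 13).
  v = [4, 6, 5, 6, 5].
Step 2: syndromes of r = [8, 12, 3, 4, 12] (all sums mod 13).
  S_0 = Σ v_i r_i = 4·8 + 6·12 + 5·3 + 6·4 + 5·12 = 203 ≡ 8.
  S_1 = Σ v_i α_i r_i = 4·6·8 + 6·2·12 + 5·11·3 + 6·10·4 + 5·1·12 = 801 ≡ 8.
  α_i^2 mod 13 = [10, 4, 4, 9, 1].
  S_2 = Σ v_i α_i^2 r_i = 4·10·8 + 6·4·12 + 5·4·3 + 6·9·4 + 5·1·12 = 944 ≡ 8.
  S = (8, 8, 8) ≠ 0, so r is not a codeword (an error is present).
Step 3: locate the error. For a single error e at position i, S_ℓ = v_i·e·α_i^ℓ, so α_err = S_1/S_0.
  S_0^{−1} = 8^{−1} = 5 (mod 13), so α_err = 8·5 = 40 ≡ 1 = α_5. Error position i = 5.
  Consistency check: S_2/S_1 = 8·5 = 40 ≡ 1 = α_err ✓ (single-error assumption holds).
Step 4: error magnitude e = S_0/v_5 = S_0·∏_{j≠5}(α_5 − α_j) = 8·8 = 64 ≡ 12 (mod 13).
Step 5: correct position 5: c_5 = r_5 − e = 12 − 12 ≡ 0 (mod 13). Hence c = [8, 12, 3, 4, 0].
  Check: interpolating c through the α_i gives m(x) = 1 + 12·x (degree < 2) with m(α_i) = c_i for every i, so c is indeed a codeword.


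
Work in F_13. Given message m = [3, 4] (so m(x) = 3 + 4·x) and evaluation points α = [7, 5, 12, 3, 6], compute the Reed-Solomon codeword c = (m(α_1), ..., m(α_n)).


c = [5, 10, 12, 2, 1]

Message polynomial: m(x) = 3 + 4·x (mod 13).
For each evaluation point α_i, compute m(α_i) mod 13:
  α_1 = 7: Horner steps 4 → 5, so m(7) = 5.
  α_2 = 5: Horner steps 4 → 10, so m(5) = 10.
  α_3 = 12: Horner steps 4 → 12, so m(12) = 12.
  α_4 = 3: Horner steps 4 → 2, so m(3) = 2.
  α_5 = 6: Horner steps 4 → 1, so m(6) = 1.
Codeword c = [5, 10, 12, 2, 1] ∈ F_13^5.


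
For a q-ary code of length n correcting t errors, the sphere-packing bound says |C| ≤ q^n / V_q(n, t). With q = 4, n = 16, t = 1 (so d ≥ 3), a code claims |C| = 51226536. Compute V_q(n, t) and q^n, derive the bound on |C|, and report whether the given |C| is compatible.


V_q(n, t) = 49, q^n = 4294967296, Hamming bound = 87652393, |C| = 51226536 ≤ bound (satisfied).

Step 1: Compute V_q(n, t) = Σ_{j=0}^1 C(n, j) (q−1)^j.
  j = 0: C(16,0)·(3)^0 = 1·1 = 1.
  j = 1: C(16,1)·(3)^1 = 16·3 = 48.
  V_q(n, t) = 1 + 48 = 49.
Step 2: q^n = 4^16 = 4294967296.
Step 3: Hamming bound ⌊q^n / V_q(n,t)⌋ = ⌊4294967296/49⌋ = 87652393.
Step 4: Compare |C| = 51226536 to 87652393: satisfied.
The claimed |C| lies below the Hamming bound.


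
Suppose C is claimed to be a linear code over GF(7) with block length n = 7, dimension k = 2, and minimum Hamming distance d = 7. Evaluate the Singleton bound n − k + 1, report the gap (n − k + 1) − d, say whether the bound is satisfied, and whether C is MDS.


Singleton RHS = n − k + 1 = 6, slack = -1, bound violated (no such code; not MDS).

Singleton bound: d ≤ n − k + 1.
Here n = 7, k = 2, so n − k + 1 = 6.
Given d = 7, check d ≤ 6: NO.
Slack = (n − k + 1) − d = -1.
The slack is negative: d = 7 exceeds n − k + 1 = 6 by 1, so the Singleton bound is violated and no linear [7, 2, 7]_7 code can exist. In particular it is not MDS (MDS requires d = n − k + 1 exactly).
Description: the claimed parameters are [7, 2, 7]_7; such a code would be impossible (violates the Singleton bound).


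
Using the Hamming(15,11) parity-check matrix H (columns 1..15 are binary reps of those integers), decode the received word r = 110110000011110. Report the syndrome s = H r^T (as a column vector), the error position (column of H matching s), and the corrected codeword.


s = (0, 1, 1, 0)^T, error position = 6, corrected codeword c = 110111000011110

Compute s = H r^T mod 2 one row at a time:
  s_1 = 0 + 0 + 0 + 1 + 1 + 1 + 1 + 0 = 4 ≡ 0 (mod 2).
  s_2 = 1 + 1 + 0 + 0 + 1 + 1 + 1 + 0 = 5 ≡ 1 (mod 2).
  s_3 = 1 + 0 + 0 + 0 + 0 + 1 + 1 + 0 = 3 ≡ 1 (mod 2).
  s_4 = 1 + 0 + 1 + 0 + 0 + 1 + 1 + 0 = 4 ≡ 0 (mod 2).
s = (0, 1, 1, 0)^T — this equals column 6 of H (binary 0110), so error is at position 6.
Correct: flip bit 6 of r = 110110000011110 to get c = 110111000011110.


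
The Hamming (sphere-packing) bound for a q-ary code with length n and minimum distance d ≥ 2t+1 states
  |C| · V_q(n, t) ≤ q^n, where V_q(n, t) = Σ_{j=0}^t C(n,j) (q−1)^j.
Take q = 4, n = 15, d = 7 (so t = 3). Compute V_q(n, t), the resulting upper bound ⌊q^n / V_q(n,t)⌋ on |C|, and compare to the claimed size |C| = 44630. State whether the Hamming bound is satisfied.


V_q(n, t) = 13276, q^n = 1073741824, Hamming bound = 80878, |C| = 44630 ≤ bound (satisfied).

Step 1: Compute V_q(n, t) = Σ_{j=0}^3 C(n, j) (q−1)^j.
  j = 0: C(15,0)·(3)^0 = 1·1 = 1.
  j = 1: C(15,1)·(3)^1 = 15·3 = 45.
  j = 2: C(15,2)·(3)^2 = 105·9 = 945.
  j = 3: C(15,3)·(3)^3 = 455·27 = 12285.
  V_q(n, t) = 1 + 45 + 945 + 12285 = 13276.
Step 2: q^n = 4^15 = 1073741824.
Step 3: Hamming bound ⌊q^n / V_q(n,t)⌋ = ⌊1073741824/13276⌋ = 80878.
Step 4: Compare |C| = 44630 to 80878: satisfied.
The claimed |C| lies below the Hamming bound.


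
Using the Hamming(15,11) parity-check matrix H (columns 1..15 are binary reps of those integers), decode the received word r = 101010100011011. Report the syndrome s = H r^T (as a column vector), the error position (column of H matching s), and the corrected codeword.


s = (0, 1, 1, 0)^T, error position = 6, corrected codeword c = 101011100011011

Compute s = H r^T mod 2 one row at a time:
  s_1 = 0 + 0 + 0 + 1 + 1 + 0 + 1 + 1 = 4 ≡ 0 (mod 2).
  s_2 = 0 + 1 + 0 + 1 + 1 + 0 + 1 + 1 = 5 ≡ 1 (mod 2).
  s_3 = 0 + 1 + 0 + 1 + 0 + 1 + 1 + 1 = 5 ≡ 1 (mod 2).
  s_4 = 1 + 1 + 1 + 1 + 0 + 1 + 0 + 1 = 6 ≡ 0 (mod 2).
s = (0, 1, 1, 0)^T — this equals column 6 of H (binary 0110), so error is at position 6.
Correct: flip bit 6 of r = 101010100011011 to get c = 101011100011011.


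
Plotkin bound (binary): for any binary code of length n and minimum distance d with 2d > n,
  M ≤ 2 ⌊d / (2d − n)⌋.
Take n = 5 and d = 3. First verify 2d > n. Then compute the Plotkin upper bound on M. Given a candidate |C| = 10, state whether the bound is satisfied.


Plotkin bound M ≤ 6; given |C| = 10 > bound (violated).

Check applicability: 2d = 6, n = 5.
2d − n = 1 > 0, so Plotkin applies.
Compute d/(2d−n) = 3/1 ≈ 3.0000.
⌊d/(2d−n)⌋ = 3.
Plotkin bound: M ≤ 2·3 = 6.
Given |C| = 10, check: VIOLATED.
This |C| is above the Plotkin bound, so no binary code with n = 5, d = 3 and 10 codewords exists.


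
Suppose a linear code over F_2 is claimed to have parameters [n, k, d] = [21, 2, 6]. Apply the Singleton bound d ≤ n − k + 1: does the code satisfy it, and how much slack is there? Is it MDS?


Singleton RHS = n − k + 1 = 20, slack = 14, bound satisfied, not MDS.

Singleton bound: d ≤ n − k + 1.
Here n = 21, k = 2, so n − k + 1 = 20.
Given d = 6, check d ≤ 20: YES.
Slack = (n − k + 1) − d = 14.
The code is NOT MDS (slack = 14 > 0).
Description: the claimed parameters are [21, 2, 6]_2; such a code would be non-MDS.
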